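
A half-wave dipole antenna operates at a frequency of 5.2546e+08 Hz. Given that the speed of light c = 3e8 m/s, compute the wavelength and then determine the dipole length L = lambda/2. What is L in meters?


lambda = c / f = 3.0000e+08 / 5.2546e+08 = 0.5709283 m
L = lambda / 2 = 0.5709283 / 2 = 0.2855 m

0.2855 m


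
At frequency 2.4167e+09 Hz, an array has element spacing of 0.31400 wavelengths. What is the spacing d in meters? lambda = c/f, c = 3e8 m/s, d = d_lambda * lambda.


lambda = c / f = 3.0000e+08 / 2.4167e+09 = 0.1241362 m
d = 0.31400 * 0.1241362 = 0.03898 m

0.03898 m


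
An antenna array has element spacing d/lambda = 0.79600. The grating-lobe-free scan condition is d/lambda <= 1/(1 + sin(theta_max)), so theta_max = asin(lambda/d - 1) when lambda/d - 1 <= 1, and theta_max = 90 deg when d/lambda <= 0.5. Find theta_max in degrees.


lambda/d - 1 = 1/0.79600 - 1 = 0.2562814
theta_max = asin(0.2562814) = 14.85 deg

14.85 deg


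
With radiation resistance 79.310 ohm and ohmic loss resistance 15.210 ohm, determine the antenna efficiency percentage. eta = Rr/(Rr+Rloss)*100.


eta = 79.310 / (79.310 + 15.210) * 100 = 83.91%

83.91%


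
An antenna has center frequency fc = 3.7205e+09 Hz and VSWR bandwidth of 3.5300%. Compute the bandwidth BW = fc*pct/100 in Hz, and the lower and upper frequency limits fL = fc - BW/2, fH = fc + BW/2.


BW = 3.7205e+09 * 3.5300/100 = 1.313336e+08 Hz
fL = 3.7205e+09 - 1.313336e+08/2 = 3.655e+09 Hz
fH = 3.7205e+09 + 1.313336e+08/2 = 3.786e+09 Hz

BW=1.313e+08 Hz, fL=3.655e+09 Hz, fH=3.786e+09 Hz


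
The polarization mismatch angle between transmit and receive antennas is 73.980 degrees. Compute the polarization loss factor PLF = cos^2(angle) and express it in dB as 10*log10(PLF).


PLF_linear = cos^2(73.980 deg) = 0.07616103
PLF_dB = 10 * log10(0.07616103) = -11.18 dB

-11.18 dB


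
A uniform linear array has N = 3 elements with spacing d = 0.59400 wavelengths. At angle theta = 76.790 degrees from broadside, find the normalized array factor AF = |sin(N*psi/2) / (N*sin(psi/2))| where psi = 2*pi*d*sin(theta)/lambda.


psi = 2*pi*0.59400*sin(76.790 deg) = 3.633454 rad
AF = |sin(3*3.633454/2) / (3*sin(3.633454/2))| = 0.2543

0.2543


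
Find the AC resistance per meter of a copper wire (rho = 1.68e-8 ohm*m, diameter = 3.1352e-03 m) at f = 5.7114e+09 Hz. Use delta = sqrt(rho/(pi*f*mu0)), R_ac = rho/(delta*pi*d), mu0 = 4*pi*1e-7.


delta = sqrt(1.68e-8 / (pi * 5.7114e+09 * 4*pi*1e-7)) = 8.631842e-07 m
R_ac = 1.68e-8 / (8.631842e-07 * pi * 3.1352e-03) = 1.976 ohm/m

1.976 ohm/m


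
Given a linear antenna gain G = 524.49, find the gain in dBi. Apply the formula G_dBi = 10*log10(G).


G_dBi = 10 * log10(524.49) = 27.20 dBi

27.20 dBi


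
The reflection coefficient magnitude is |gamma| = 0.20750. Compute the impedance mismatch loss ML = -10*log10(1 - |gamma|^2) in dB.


ML = -10 * log10(1 - 0.20750^2) = -10 * log10(0.95694375) = 0.1911 dB

0.1911 dB


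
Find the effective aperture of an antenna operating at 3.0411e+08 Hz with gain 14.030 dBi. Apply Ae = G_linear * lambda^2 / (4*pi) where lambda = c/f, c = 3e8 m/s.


lambda = c / f = 3.0000e+08 / 3.0411e+08 = 0.9864852 m
G_linear = 10^(14.030/10) = 25.29298
Ae = G_linear * lambda^2 / (4*pi) = 25.29298 * 0.9864852^2 / (4*pi) = 1.959 m^2

1.959 m^2


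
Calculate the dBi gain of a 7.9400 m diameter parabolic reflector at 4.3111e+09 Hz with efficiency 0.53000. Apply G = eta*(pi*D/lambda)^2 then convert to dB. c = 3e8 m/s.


lambda = c / f = 3.0000e+08 / 4.3111e+09 = 0.06958781 m
G_linear = 0.53000 * (pi * 7.9400 / 0.06958781)^2 = 68100.50
G_dBi = 10 * log10(68100.50) = 48.33 dBi

48.33 dBi


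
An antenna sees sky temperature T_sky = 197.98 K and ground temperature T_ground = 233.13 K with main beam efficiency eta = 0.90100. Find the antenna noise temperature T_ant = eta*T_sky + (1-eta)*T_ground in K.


T_ant = 0.90100 * 197.98 + (1 - 0.90100) * 233.13 = 201.5 K

201.5 K


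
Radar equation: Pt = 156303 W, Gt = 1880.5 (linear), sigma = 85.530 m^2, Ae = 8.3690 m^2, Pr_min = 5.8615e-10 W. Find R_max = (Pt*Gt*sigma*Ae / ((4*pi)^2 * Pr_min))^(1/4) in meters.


R^4 = 156303*1880.5*85.530*8.3690 / ((4*pi)^2 * 5.8615e-10) = 2.273025e+18
R_max = 2.273025e+18^0.25 = 38829 m

38829 m


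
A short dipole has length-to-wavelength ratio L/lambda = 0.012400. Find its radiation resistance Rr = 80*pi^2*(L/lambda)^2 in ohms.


Rr = 80 * pi^2 * (0.012400)^2 = 80 * 9.869604 * 1.537600e-04 = 0.1214 ohm

0.1214 ohm


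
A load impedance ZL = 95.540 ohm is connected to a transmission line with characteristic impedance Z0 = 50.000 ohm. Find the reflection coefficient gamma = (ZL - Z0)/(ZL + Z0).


gamma = (95.540 - 50.000) / (95.540 + 50.000) = 0.3129

0.3129


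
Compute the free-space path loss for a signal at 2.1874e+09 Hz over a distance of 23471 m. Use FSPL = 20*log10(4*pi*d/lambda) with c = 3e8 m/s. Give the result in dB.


lambda = c / f = 3.0000e+08 / 2.1874e+09 = 0.1371491 m
FSPL = 20 * log10(4*pi*23471/0.1371491) = 126.7 dB

126.7 dB


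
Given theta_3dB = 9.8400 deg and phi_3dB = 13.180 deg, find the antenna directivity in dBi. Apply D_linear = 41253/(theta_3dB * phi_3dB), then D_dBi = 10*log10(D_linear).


D_linear = 41253 / (9.8400 * 13.180) = 318.0863
D_dBi = 10 * log10(318.0863) = 25.03 dBi

25.03 dBi


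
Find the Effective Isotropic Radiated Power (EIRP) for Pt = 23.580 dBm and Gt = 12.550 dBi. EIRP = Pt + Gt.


EIRP = Pt + Gt = 23.580 + 12.550 = 36.13 dBm

36.13 dBm


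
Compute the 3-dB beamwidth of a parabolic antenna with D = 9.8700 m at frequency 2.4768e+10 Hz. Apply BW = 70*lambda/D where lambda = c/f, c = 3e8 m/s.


lambda = c / f = 3.0000e+08 / 2.4768e+10 = 0.01211240 m
BW = 70 * 0.01211240 / 9.8700 = 0.08590 deg

0.08590 deg


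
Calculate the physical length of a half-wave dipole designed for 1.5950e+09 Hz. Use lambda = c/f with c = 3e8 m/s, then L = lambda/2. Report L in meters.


lambda = c / f = 3.0000e+08 / 1.5950e+09 = 0.1880878 m
L = lambda / 2 = 0.1880878 / 2 = 0.09404 m

0.09404 m


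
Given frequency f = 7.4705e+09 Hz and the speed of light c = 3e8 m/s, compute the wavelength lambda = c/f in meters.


lambda = c / f = 3.0000e+08 / 7.4705e+09 = 0.04016 m

0.04016 m


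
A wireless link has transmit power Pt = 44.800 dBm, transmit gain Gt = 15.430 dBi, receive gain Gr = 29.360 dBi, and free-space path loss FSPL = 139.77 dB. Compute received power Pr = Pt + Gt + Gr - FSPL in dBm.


Pr = 44.800 + 15.430 + 29.360 - 139.77 = -50.18 dBm

-50.18 dBm


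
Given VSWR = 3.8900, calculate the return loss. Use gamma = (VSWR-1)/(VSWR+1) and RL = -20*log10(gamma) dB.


gamma = (3.8900 - 1) / (3.8900 + 1) = 0.5910020
RL = -20 * log10(0.5910020) = 4.568 dB

4.568 dB


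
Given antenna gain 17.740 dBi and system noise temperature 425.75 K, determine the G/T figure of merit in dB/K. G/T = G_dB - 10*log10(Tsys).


G/T = 17.740 - 10*log10(425.75) = 17.740 - 26.29155 = -8.552 dB/K

-8.552 dB/K


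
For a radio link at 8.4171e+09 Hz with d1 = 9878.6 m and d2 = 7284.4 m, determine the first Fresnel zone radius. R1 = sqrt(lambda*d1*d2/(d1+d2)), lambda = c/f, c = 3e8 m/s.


lambda = c / f = 3.0000e+08 / 8.4171e+09 = 0.03564173 m
R1 = sqrt(0.03564173 * 9878.6 * 7284.4 / (9878.6 + 7284.4)) = 12.22 m

12.22 m


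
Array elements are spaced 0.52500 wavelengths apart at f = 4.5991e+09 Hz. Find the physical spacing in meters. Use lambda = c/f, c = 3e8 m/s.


lambda = c / f = 3.0000e+08 / 4.5991e+09 = 0.06523015 m
d = 0.52500 * 0.06523015 = 0.03425 m

0.03425 m


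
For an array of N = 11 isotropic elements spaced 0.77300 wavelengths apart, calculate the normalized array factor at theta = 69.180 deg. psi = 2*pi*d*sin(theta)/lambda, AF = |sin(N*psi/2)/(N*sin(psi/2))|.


psi = 2*pi*0.77300*sin(69.180 deg) = 4.539755 rad
AF = |sin(11*4.539755/2) / (11*sin(4.539755/2))| = 0.01940

0.01940


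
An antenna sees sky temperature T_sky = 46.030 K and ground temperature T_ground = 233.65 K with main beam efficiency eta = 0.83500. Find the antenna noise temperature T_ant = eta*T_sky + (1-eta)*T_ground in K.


T_ant = 0.83500 * 46.030 + (1 - 0.83500) * 233.65 = 76.99 K

76.99 K


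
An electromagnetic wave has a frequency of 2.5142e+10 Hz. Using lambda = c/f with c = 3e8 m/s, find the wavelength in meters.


lambda = c / f = 3.0000e+08 / 2.5142e+10 = 0.01193 m

0.01193 m


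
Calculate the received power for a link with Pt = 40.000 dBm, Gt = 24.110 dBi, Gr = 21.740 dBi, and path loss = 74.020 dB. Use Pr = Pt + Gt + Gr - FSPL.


Pr = 40.000 + 24.110 + 21.740 - 74.020 = 11.83 dBm

11.83 dBm


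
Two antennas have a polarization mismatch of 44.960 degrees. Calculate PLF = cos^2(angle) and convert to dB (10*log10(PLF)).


PLF_linear = cos^2(44.960 deg) = 0.5006981
PLF_dB = 10 * log10(0.5006981) = -3.004 dB

-3.004 dB


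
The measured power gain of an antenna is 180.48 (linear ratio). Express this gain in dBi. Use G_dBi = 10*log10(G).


G_dBi = 10 * log10(180.48) = 22.56 dBi

22.56 dBi


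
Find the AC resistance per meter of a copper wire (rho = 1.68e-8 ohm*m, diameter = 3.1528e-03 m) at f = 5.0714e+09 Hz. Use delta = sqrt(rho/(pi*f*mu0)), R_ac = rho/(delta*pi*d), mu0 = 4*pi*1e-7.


delta = sqrt(1.68e-8 / (pi * 5.0714e+09 * 4*pi*1e-7)) = 9.160324e-07 m
R_ac = 1.68e-8 / (9.160324e-07 * pi * 3.1528e-03) = 1.852 ohm/m

1.852 ohm/m


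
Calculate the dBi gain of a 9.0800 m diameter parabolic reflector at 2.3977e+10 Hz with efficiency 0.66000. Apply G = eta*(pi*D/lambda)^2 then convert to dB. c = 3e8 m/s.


lambda = c / f = 3.0000e+08 / 2.3977e+10 = 0.01251199 m
G_linear = 0.66000 * (pi * 9.0800 / 0.01251199)^2 = 3.430541e+06
G_dBi = 10 * log10(3.430541e+06) = 65.35 dBi

65.35 dBi


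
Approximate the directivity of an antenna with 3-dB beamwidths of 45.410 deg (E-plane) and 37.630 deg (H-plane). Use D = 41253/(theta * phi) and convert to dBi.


D_linear = 41253 / (45.410 * 37.630) = 24.14181
D_dBi = 10 * log10(24.14181) = 13.83 dBi

13.83 dBi


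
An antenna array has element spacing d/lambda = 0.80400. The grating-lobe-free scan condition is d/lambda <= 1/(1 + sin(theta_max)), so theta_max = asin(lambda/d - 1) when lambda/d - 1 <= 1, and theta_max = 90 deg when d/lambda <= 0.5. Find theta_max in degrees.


lambda/d - 1 = 1/0.80400 - 1 = 0.2437811
theta_max = asin(0.2437811) = 14.11 deg

14.11 deg


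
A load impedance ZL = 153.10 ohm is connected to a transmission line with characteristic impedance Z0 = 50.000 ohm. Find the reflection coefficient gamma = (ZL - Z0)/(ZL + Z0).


gamma = (153.10 - 50.000) / (153.10 + 50.000) = 0.5076

0.5076


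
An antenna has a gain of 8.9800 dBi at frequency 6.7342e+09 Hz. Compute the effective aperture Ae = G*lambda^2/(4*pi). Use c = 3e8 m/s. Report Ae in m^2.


lambda = c / f = 3.0000e+08 / 6.7342e+09 = 0.04454872 m
G_linear = 10^(8.9800/10) = 7.906786
Ae = G_linear * lambda^2 / (4*pi) = 7.906786 * 0.04454872^2 / (4*pi) = 1.249e-03 m^2

1.249e-03 m^2


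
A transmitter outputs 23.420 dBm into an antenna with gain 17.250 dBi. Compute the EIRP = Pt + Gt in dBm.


EIRP = Pt + Gt = 23.420 + 17.250 = 40.67 dBm

40.67 dBm


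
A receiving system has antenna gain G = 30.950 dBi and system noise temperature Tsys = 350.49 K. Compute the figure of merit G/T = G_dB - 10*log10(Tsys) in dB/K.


G/T = 30.950 - 10*log10(350.49) = 30.950 - 25.44676 = 5.503 dB/K

5.503 dB/K


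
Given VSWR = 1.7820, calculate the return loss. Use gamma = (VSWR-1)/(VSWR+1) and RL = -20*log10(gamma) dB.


gamma = (1.7820 - 1) / (1.7820 + 1) = 0.2810927
RL = -20 * log10(0.2810927) = 11.02 dB

11.02 dB


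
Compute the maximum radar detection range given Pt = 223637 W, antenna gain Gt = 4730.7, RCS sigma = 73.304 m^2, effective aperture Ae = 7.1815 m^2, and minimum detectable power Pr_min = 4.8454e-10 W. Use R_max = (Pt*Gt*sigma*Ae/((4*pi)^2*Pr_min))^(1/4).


R^4 = 223637*4730.7*73.304*7.1815 / ((4*pi)^2 * 4.8454e-10) = 7.278846e+18
R_max = 7.278846e+18^0.25 = 51942 m

51942 m


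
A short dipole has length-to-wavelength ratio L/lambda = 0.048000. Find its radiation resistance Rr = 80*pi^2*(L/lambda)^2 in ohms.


Rr = 80 * pi^2 * (0.048000)^2 = 80 * 9.869604 * 2.304000e-03 = 1.819 ohm

1.819 ohm


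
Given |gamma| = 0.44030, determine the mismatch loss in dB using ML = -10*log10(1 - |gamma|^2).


ML = -10 * log10(1 - 0.44030^2) = -10 * log10(0.80613591) = 0.9359 dB

0.9359 dB


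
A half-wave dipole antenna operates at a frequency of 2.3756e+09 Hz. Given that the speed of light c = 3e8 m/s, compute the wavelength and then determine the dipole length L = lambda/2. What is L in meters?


lambda = c / f = 3.0000e+08 / 2.3756e+09 = 0.1262839 m
L = lambda / 2 = 0.1262839 / 2 = 0.06314 m

0.06314 m


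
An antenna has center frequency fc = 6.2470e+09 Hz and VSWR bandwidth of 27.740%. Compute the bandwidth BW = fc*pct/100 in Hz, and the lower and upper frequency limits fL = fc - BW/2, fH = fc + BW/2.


BW = 6.2470e+09 * 27.740/100 = 1.732918e+09 Hz
fL = 6.2470e+09 - 1.732918e+09/2 = 5.381e+09 Hz
fH = 6.2470e+09 + 1.732918e+09/2 = 7.113e+09 Hz

BW=1.733e+09 Hz, fL=5.381e+09 Hz, fH=7.113e+09 Hz


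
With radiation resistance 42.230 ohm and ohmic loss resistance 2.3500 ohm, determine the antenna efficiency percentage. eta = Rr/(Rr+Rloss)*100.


eta = 42.230 / (42.230 + 2.3500) * 100 = 94.73%

94.73%


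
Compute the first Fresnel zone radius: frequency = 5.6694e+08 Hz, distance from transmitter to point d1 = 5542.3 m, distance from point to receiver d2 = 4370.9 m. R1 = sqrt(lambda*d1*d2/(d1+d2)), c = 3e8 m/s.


lambda = c / f = 3.0000e+08 / 5.6694e+08 = 0.5291565 m
R1 = sqrt(0.5291565 * 5542.3 * 4370.9 / (5542.3 + 4370.9)) = 35.96 m

35.96 m


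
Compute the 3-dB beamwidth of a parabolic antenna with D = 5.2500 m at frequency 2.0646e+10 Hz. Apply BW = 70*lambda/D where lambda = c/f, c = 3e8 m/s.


lambda = c / f = 3.0000e+08 / 2.0646e+10 = 0.01453066 m
BW = 70 * 0.01453066 / 5.2500 = 0.1937 deg

0.1937 deg


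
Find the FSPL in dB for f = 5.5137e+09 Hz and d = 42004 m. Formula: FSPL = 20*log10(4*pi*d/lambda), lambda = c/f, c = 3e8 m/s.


lambda = c / f = 3.0000e+08 / 5.5137e+09 = 0.05440992 m
FSPL = 20 * log10(4*pi*42004/0.05440992) = 139.7 dB

139.7 dB


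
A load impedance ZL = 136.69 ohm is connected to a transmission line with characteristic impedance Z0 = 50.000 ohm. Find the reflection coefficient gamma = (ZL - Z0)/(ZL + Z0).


gamma = (136.69 - 50.000) / (136.69 + 50.000) = 0.4644

0.4644


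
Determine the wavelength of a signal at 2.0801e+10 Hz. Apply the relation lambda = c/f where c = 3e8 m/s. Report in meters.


lambda = c / f = 3.0000e+08 / 2.0801e+10 = 0.01442 m

0.01442 m


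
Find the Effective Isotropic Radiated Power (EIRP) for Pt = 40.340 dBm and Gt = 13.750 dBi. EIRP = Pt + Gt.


EIRP = Pt + Gt = 40.340 + 13.750 = 54.09 dBm

54.09 dBm


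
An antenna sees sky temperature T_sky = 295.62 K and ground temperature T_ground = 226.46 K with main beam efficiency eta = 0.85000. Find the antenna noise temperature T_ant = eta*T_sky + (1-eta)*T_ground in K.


T_ant = 0.85000 * 295.62 + (1 - 0.85000) * 226.46 = 285.2 K

285.2 K


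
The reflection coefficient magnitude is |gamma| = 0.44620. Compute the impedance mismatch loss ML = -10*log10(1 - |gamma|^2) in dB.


ML = -10 * log10(1 - 0.44620^2) = -10 * log10(0.80090556) = 0.9642 dB

0.9642 dB


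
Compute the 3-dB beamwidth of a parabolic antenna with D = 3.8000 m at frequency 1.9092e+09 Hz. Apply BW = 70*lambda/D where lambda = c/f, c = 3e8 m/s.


lambda = c / f = 3.0000e+08 / 1.9092e+09 = 0.1571339 m
BW = 70 * 0.1571339 / 3.8000 = 2.895 deg

2.895 deg


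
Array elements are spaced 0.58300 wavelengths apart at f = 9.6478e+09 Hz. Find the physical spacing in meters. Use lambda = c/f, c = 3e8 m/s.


lambda = c / f = 3.0000e+08 / 9.6478e+09 = 0.03109517 m
d = 0.58300 * 0.03109517 = 0.01813 m

0.01813 m


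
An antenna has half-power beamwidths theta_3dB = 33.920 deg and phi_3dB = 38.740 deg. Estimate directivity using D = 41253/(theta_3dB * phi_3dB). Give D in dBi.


D_linear = 41253 / (33.920 * 38.740) = 31.39352
D_dBi = 10 * log10(31.39352) = 14.97 dBi

14.97 dBi


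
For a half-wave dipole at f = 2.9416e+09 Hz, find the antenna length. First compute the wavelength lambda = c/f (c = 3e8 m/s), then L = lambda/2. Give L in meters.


lambda = c / f = 3.0000e+08 / 2.9416e+09 = 0.1019853 m
L = lambda / 2 = 0.1019853 / 2 = 0.05099 m

0.05099 m


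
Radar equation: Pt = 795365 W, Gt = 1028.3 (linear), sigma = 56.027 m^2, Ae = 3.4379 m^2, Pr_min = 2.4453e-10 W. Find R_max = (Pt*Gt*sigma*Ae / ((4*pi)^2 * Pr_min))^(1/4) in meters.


R^4 = 795365*1028.3*56.027*3.4379 / ((4*pi)^2 * 2.4453e-10) = 4.079670e+18
R_max = 4.079670e+18^0.25 = 44942 m

44942 m


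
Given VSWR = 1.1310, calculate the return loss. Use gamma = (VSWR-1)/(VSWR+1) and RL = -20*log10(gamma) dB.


gamma = (1.1310 - 1) / (1.1310 + 1) = 0.06147349
RL = -20 * log10(0.06147349) = 24.23 dB

24.23 dB


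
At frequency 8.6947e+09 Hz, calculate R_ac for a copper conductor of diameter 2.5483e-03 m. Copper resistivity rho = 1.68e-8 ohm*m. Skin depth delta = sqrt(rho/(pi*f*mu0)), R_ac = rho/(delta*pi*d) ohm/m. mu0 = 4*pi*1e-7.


delta = sqrt(1.68e-8 / (pi * 8.6947e+09 * 4*pi*1e-7)) = 6.995962e-07 m
R_ac = 1.68e-8 / (6.995962e-07 * pi * 2.5483e-03) = 3.000 ohm/m

3.000 ohm/m


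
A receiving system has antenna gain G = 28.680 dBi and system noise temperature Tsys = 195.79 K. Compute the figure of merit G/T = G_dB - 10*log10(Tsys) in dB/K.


G/T = 28.680 - 10*log10(195.79) = 28.680 - 22.91791 = 5.762 dB/K

5.762 dB/K


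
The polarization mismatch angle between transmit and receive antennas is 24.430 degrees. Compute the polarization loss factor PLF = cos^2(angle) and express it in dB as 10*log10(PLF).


PLF_linear = cos^2(24.430 deg) = 0.8289506
PLF_dB = 10 * log10(0.8289506) = -0.8147 dB

-0.8147 dB


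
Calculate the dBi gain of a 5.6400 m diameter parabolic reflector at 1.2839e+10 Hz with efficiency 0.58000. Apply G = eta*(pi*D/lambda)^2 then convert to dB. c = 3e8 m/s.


lambda = c / f = 3.0000e+08 / 1.2839e+10 = 0.02336631 m
G_linear = 0.58000 * (pi * 5.6400 / 0.02336631)^2 = 333507.6
G_dBi = 10 * log10(333507.6) = 55.23 dBi

55.23 dBi


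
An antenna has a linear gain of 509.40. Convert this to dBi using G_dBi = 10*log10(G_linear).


G_dBi = 10 * log10(509.40) = 27.07 dBi

27.07 dBi


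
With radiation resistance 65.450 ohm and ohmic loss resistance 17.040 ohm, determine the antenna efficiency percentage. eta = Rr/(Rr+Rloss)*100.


eta = 65.450 / (65.450 + 17.040) * 100 = 79.34%

79.34%


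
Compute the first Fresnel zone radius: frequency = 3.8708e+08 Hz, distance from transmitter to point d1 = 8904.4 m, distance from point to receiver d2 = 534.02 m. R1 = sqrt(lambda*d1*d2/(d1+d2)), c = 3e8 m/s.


lambda = c / f = 3.0000e+08 / 3.8708e+08 = 0.7750336 m
R1 = sqrt(0.7750336 * 8904.4 * 534.02 / (8904.4 + 534.02)) = 19.76 m

19.76 m


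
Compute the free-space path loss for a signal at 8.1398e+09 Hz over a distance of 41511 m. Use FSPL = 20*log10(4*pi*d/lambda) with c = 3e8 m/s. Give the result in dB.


lambda = c / f = 3.0000e+08 / 8.1398e+09 = 0.03685594 m
FSPL = 20 * log10(4*pi*41511/0.03685594) = 143.0 dB

143.0 dB


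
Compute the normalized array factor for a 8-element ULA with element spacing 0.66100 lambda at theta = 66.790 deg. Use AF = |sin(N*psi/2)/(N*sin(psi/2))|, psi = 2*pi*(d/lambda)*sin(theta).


psi = 2*pi*0.66100*sin(66.790 deg) = 3.817054 rad
AF = |sin(8*3.817054/2) / (8*sin(3.817054/2))| = 0.05640

0.05640


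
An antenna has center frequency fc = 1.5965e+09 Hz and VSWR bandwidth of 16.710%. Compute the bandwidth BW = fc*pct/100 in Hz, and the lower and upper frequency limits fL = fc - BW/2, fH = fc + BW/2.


BW = 1.5965e+09 * 16.710/100 = 2.667752e+08 Hz
fL = 1.5965e+09 - 2.667752e+08/2 = 1.463e+09 Hz
fH = 1.5965e+09 + 2.667752e+08/2 = 1.730e+09 Hz

BW=2.668e+08 Hz, fL=1.463e+09 Hz, fH=1.730e+09 Hz


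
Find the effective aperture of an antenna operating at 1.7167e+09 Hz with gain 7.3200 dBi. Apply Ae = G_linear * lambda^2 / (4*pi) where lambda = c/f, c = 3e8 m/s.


lambda = c / f = 3.0000e+08 / 1.7167e+09 = 0.1747539 m
G_linear = 10^(7.3200/10) = 5.395106
Ae = G_linear * lambda^2 / (4*pi) = 5.395106 * 0.1747539^2 / (4*pi) = 0.01311 m^2

0.01311 m^2


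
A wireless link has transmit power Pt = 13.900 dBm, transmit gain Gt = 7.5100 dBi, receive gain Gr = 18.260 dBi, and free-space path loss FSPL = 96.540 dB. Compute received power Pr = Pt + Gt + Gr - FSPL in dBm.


Pr = 13.900 + 7.5100 + 18.260 - 96.540 = -56.87 dBm

-56.87 dBm


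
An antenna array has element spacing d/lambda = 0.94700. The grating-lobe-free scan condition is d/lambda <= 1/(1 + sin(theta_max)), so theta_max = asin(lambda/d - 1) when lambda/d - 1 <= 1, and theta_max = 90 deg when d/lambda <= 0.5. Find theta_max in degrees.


lambda/d - 1 = 1/0.94700 - 1 = 0.05596621
theta_max = asin(0.05596621) = 3.208 deg

3.208 deg


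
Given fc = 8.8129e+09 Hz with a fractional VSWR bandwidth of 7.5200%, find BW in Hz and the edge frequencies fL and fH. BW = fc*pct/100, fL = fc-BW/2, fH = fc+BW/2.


BW = 8.8129e+09 * 7.5200/100 = 6.627301e+08 Hz
fL = 8.8129e+09 - 6.627301e+08/2 = 8.482e+09 Hz
fH = 8.8129e+09 + 6.627301e+08/2 = 9.144e+09 Hz

BW=6.627e+08 Hz, fL=8.482e+09 Hz, fH=9.144e+09 Hz


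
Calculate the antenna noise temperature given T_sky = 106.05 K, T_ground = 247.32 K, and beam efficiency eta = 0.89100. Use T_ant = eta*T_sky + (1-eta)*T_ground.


T_ant = 0.89100 * 106.05 + (1 - 0.89100) * 247.32 = 121.4 K

121.4 K


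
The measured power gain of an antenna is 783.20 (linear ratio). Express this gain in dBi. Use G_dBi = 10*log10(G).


G_dBi = 10 * log10(783.20) = 28.94 dBi

28.94 dBi


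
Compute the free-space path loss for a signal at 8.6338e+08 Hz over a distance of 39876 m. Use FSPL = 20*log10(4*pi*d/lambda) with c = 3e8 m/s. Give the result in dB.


lambda = c / f = 3.0000e+08 / 8.6338e+08 = 0.3474716 m
FSPL = 20 * log10(4*pi*39876/0.3474716) = 123.2 dB

123.2 dB


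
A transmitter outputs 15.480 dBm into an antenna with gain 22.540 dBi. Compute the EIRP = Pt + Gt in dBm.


EIRP = Pt + Gt = 15.480 + 22.540 = 38.02 dBm

38.02 dBm


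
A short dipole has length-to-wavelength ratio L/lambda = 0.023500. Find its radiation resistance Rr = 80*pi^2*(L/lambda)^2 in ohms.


Rr = 80 * pi^2 * (0.023500)^2 = 80 * 9.869604 * 5.522500e-04 = 0.4360 ohm

0.4360 ohm


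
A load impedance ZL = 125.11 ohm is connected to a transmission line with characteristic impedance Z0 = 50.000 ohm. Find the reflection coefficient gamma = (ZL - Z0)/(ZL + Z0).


gamma = (125.11 - 50.000) / (125.11 + 50.000) = 0.4289

0.4289


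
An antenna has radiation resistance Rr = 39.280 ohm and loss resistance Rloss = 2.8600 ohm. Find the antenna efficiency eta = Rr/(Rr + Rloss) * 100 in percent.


eta = 39.280 / (39.280 + 2.8600) * 100 = 93.21%

93.21%


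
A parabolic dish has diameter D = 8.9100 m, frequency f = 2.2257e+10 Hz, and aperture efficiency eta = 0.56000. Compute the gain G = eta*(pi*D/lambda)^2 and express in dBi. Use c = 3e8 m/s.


lambda = c / f = 3.0000e+08 / 2.2257e+10 = 0.01347891 m
G_linear = 0.56000 * (pi * 8.9100 / 0.01347891)^2 = 2.415092e+06
G_dBi = 10 * log10(2.415092e+06) = 63.83 dBi

63.83 dBi


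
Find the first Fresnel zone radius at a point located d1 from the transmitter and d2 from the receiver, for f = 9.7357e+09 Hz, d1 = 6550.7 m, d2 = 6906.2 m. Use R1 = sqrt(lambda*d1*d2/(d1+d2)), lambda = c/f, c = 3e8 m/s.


lambda = c / f = 3.0000e+08 / 9.7357e+09 = 0.03081443 m
R1 = sqrt(0.03081443 * 6550.7 * 6906.2 / (6550.7 + 6906.2)) = 10.18 m

10.18 m


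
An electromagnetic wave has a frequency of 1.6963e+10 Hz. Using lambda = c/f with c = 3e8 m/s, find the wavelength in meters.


lambda = c / f = 3.0000e+08 / 1.6963e+10 = 0.01769 m

0.01769 m


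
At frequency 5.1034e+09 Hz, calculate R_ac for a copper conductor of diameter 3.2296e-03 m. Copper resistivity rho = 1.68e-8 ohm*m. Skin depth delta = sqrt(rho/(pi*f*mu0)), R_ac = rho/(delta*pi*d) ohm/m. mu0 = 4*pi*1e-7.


delta = sqrt(1.68e-8 / (pi * 5.1034e+09 * 4*pi*1e-7)) = 9.131560e-07 m
R_ac = 1.68e-8 / (9.131560e-07 * pi * 3.2296e-03) = 1.813 ohm/m

1.813 ohm/m


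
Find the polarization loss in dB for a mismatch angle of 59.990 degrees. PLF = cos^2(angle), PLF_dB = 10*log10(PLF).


PLF_linear = cos^2(59.990 deg) = 0.2501512
PLF_dB = 10 * log10(0.2501512) = -6.018 dB

-6.018 dB


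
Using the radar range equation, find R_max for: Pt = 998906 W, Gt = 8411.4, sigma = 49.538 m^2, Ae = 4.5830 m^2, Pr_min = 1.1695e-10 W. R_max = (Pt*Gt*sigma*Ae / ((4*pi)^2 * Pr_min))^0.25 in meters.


R^4 = 998906*8411.4*49.538*4.5830 / ((4*pi)^2 * 1.1695e-10) = 1.032907e+20
R_max = 1.032907e+20^0.25 = 100813 m

100813 m


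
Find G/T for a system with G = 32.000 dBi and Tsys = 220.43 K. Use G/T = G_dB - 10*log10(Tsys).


G/T = 32.000 - 10*log10(220.43) = 32.000 - 23.43271 = 8.567 dB/K

8.567 dB/K


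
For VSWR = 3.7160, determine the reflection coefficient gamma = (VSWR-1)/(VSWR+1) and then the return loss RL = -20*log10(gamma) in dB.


gamma = (3.7160 - 1) / (3.7160 + 1) = 0.5759118
RL = -20 * log10(0.5759118) = 4.793 dB

4.793 dB


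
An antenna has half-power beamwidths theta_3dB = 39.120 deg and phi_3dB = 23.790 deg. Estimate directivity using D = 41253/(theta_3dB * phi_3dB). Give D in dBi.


D_linear = 41253 / (39.120 * 23.790) = 44.32638
D_dBi = 10 * log10(44.32638) = 16.47 dBi

16.47 dBi


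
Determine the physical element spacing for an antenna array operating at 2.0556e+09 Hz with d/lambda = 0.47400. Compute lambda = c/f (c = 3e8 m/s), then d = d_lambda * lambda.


lambda = c / f = 3.0000e+08 / 2.0556e+09 = 0.1459428 m
d = 0.47400 * 0.1459428 = 0.06918 m

0.06918 m


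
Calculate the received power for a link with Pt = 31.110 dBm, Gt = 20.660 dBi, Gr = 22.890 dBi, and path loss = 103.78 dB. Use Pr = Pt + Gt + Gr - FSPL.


Pr = 31.110 + 20.660 + 22.890 - 103.78 = -29.12 dBm

-29.12 dBm


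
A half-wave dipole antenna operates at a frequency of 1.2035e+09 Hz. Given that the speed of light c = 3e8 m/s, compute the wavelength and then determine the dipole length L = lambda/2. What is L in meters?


lambda = c / f = 3.0000e+08 / 1.2035e+09 = 0.2492730 m
L = lambda / 2 = 0.2492730 / 2 = 0.1246 m

0.1246 m


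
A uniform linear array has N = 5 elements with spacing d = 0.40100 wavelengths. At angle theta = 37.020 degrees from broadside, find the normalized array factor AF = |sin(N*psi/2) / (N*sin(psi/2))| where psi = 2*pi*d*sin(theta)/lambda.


psi = 2*pi*0.40100*sin(37.020 deg) = 1.517010 rad
AF = |sin(5*1.517010/2) / (5*sin(1.517010/2))| = 0.1762

0.1762


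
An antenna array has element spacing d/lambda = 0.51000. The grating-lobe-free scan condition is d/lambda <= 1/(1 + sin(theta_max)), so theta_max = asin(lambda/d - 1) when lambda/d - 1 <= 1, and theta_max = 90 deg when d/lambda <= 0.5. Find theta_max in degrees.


lambda/d - 1 = 1/0.51000 - 1 = 0.9607843
theta_max = asin(0.9607843) = 73.90 deg

73.90 deg


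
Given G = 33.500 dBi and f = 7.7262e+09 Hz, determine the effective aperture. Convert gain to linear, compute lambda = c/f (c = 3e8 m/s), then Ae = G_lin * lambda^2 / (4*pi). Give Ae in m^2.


lambda = c / f = 3.0000e+08 / 7.7262e+09 = 0.03882892 m
G_linear = 10^(33.500/10) = 2238.721
Ae = G_linear * lambda^2 / (4*pi) = 2238.721 * 0.03882892^2 / (4*pi) = 0.2686 m^2

0.2686 m^2


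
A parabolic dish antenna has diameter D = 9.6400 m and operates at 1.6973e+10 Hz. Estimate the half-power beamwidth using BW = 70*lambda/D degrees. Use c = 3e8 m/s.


lambda = c / f = 3.0000e+08 / 1.6973e+10 = 0.01767513 m
BW = 70 * 0.01767513 / 9.6400 = 0.1283 deg

0.1283 deg


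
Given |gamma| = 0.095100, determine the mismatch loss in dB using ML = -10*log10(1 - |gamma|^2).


ML = -10 * log10(1 - 0.095100^2) = -10 * log10(0.99095599) = 0.03946 dB

0.03946 dB


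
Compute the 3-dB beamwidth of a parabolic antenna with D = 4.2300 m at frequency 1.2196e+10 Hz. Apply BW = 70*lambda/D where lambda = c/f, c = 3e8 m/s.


lambda = c / f = 3.0000e+08 / 1.2196e+10 = 0.02459823 m
BW = 70 * 0.02459823 / 4.2300 = 0.4071 deg

0.4071 deg


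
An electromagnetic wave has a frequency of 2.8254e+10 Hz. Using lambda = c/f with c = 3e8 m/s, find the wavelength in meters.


lambda = c / f = 3.0000e+08 / 2.8254e+10 = 0.01062 m

0.01062 m


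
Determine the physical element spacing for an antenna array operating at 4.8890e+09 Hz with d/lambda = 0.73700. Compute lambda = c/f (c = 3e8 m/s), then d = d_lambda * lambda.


lambda = c / f = 3.0000e+08 / 4.8890e+09 = 0.06136224 m
d = 0.73700 * 0.06136224 = 0.04522 m

0.04522 m


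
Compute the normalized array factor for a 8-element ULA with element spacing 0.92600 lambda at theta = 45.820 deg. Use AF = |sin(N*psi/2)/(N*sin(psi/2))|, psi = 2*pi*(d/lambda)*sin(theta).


psi = 2*pi*0.92600*sin(45.820 deg) = 4.172566 rad
AF = |sin(8*4.172566/2) / (8*sin(4.172566/2))| = 0.1195

0.1195


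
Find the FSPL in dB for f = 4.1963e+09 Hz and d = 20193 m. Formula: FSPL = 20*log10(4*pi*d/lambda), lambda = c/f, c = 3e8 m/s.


lambda = c / f = 3.0000e+08 / 4.1963e+09 = 0.07149155 m
FSPL = 20 * log10(4*pi*20193/0.07149155) = 131.0 dB

131.0 dB


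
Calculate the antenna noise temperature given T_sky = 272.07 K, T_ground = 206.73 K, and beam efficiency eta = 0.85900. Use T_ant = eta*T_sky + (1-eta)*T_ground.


T_ant = 0.85900 * 272.07 + (1 - 0.85900) * 206.73 = 262.9 K

262.9 K


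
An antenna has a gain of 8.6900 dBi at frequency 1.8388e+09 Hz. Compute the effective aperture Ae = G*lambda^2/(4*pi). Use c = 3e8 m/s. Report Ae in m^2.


lambda = c / f = 3.0000e+08 / 1.8388e+09 = 0.1631499 m
G_linear = 10^(8.6900/10) = 7.396053
Ae = G_linear * lambda^2 / (4*pi) = 7.396053 * 0.1631499^2 / (4*pi) = 0.01567 m^2

0.01567 m^2


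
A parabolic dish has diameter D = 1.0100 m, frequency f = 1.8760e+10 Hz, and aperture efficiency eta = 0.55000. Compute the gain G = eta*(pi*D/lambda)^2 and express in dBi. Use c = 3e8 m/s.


lambda = c / f = 3.0000e+08 / 1.8760e+10 = 0.01599147 m
G_linear = 0.55000 * (pi * 1.0100 / 0.01599147)^2 = 21653.52
G_dBi = 10 * log10(21653.52) = 43.36 dBi

43.36 dBi


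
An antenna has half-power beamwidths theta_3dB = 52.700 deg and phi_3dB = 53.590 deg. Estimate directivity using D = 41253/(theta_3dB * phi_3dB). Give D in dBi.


D_linear = 41253 / (52.700 * 53.590) = 14.60700
D_dBi = 10 * log10(14.60700) = 11.65 dBi

11.65 dBi


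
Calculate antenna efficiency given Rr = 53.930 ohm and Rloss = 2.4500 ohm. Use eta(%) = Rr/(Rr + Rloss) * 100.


eta = 53.930 / (53.930 + 2.4500) * 100 = 95.65%

95.65%


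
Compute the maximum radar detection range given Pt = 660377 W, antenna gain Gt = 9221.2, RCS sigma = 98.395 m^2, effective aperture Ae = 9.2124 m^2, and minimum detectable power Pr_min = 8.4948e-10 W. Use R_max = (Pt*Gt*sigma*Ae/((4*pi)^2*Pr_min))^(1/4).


R^4 = 660377*9221.2*98.395*9.2124 / ((4*pi)^2 * 8.4948e-10) = 4.114834e+19
R_max = 4.114834e+19^0.25 = 80092 m

80092 m


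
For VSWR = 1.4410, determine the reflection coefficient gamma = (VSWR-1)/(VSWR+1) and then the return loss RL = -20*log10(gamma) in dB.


gamma = (1.4410 - 1) / (1.4410 + 1) = 0.1806637
RL = -20 * log10(0.1806637) = 14.86 dB

14.86 dB


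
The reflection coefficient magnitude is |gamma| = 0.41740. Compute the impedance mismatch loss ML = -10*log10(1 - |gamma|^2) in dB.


ML = -10 * log10(1 - 0.41740^2) = -10 * log10(0.82577724) = 0.8314 dB

0.8314 dB


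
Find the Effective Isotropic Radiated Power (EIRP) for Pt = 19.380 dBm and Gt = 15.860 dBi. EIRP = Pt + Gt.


EIRP = Pt + Gt = 19.380 + 15.860 = 35.24 dBm

35.24 dBm


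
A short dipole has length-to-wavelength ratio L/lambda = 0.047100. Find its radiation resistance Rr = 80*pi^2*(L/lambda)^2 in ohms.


Rr = 80 * pi^2 * (0.047100)^2 = 80 * 9.869604 * 2.218410e-03 = 1.752 ohm

1.752 ohm


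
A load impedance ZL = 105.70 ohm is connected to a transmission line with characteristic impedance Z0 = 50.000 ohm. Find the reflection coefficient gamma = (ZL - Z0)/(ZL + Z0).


gamma = (105.70 - 50.000) / (105.70 + 50.000) = 0.3577

0.3577


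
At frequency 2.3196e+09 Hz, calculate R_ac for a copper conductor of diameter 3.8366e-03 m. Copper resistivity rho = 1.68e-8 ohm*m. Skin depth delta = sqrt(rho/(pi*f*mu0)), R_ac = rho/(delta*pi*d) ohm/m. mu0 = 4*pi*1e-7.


delta = sqrt(1.68e-8 / (pi * 2.3196e+09 * 4*pi*1e-7)) = 1.354466e-06 m
R_ac = 1.68e-8 / (1.354466e-06 * pi * 3.8366e-03) = 1.029 ohm/m

1.029 ohm/m


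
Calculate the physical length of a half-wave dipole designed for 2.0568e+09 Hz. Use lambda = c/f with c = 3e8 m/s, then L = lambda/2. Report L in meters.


lambda = c / f = 3.0000e+08 / 2.0568e+09 = 0.1458576 m
L = lambda / 2 = 0.1458576 / 2 = 0.07293 m

0.07293 m


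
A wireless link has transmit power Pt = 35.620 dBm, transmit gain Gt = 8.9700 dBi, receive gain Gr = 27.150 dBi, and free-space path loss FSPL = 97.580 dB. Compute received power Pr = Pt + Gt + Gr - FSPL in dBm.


Pr = 35.620 + 8.9700 + 27.150 - 97.580 = -25.84 dBm

-25.84 dBm


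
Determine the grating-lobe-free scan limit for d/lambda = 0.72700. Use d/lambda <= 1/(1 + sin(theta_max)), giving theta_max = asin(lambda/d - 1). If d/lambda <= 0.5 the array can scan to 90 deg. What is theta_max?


lambda/d - 1 = 1/0.72700 - 1 = 0.3755158
theta_max = asin(0.3755158) = 22.06 deg

22.06 deg


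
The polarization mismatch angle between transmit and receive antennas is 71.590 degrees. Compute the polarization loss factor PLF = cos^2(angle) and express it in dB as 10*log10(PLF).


PLF_linear = cos^2(71.590 deg) = 0.09973889
PLF_dB = 10 * log10(0.09973889) = -10.01 dB

-10.01 dB


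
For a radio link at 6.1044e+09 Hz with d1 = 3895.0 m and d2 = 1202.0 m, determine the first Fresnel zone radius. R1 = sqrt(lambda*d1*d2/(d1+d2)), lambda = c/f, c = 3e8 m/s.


lambda = c / f = 3.0000e+08 / 6.1044e+09 = 0.04914488 m
R1 = sqrt(0.04914488 * 3895.0 * 1202.0 / (3895.0 + 1202.0)) = 6.719 m

6.719 m


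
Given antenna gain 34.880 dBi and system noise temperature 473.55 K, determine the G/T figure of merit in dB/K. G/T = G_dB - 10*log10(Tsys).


G/T = 34.880 - 10*log10(473.55) = 34.880 - 26.75366 = 8.126 dB/K

8.126 dB/K


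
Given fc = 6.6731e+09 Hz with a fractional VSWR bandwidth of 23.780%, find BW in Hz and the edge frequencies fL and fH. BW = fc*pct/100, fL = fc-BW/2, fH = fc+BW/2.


BW = 6.6731e+09 * 23.780/100 = 1.586863e+09 Hz
fL = 6.6731e+09 - 1.586863e+09/2 = 5.880e+09 Hz
fH = 6.6731e+09 + 1.586863e+09/2 = 7.467e+09 Hz

BW=1.587e+09 Hz, fL=5.880e+09 Hz, fH=7.467e+09 Hz


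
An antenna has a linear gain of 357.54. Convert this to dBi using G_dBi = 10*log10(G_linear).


G_dBi = 10 * log10(357.54) = 25.53 dBi

25.53 dBi


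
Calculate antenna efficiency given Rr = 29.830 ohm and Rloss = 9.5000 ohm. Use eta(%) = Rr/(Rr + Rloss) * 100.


eta = 29.830 / (29.830 + 9.5000) * 100 = 75.85%

75.85%


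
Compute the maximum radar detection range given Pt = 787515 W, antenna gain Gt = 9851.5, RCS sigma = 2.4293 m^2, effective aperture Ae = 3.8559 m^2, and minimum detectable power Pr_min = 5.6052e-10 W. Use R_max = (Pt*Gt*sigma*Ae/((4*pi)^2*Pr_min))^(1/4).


R^4 = 787515*9851.5*2.4293*3.8559 / ((4*pi)^2 * 5.6052e-10) = 8.210267e+17
R_max = 8.210267e+17^0.25 = 30102 m

30102 m


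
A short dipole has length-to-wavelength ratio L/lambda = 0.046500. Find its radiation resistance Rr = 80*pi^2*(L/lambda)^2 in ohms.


Rr = 80 * pi^2 * (0.046500)^2 = 80 * 9.869604 * 2.162250e-03 = 1.707 ohm

1.707 ohm


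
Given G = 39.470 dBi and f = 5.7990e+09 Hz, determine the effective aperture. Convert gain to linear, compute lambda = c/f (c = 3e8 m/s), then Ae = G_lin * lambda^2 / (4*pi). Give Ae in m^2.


lambda = c / f = 3.0000e+08 / 5.7990e+09 = 0.05173306 m
G_linear = 10^(39.470/10) = 8851.156
Ae = G_linear * lambda^2 / (4*pi) = 8851.156 * 0.05173306^2 / (4*pi) = 1.885 m^2

1.885 m^2


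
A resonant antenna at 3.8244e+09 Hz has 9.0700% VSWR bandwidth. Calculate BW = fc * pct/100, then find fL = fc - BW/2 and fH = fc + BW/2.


BW = 3.8244e+09 * 9.0700/100 = 3.468731e+08 Hz
fL = 3.8244e+09 - 3.468731e+08/2 = 3.651e+09 Hz
fH = 3.8244e+09 + 3.468731e+08/2 = 3.998e+09 Hz

BW=3.469e+08 Hz, fL=3.651e+09 Hz, fH=3.998e+09 Hz


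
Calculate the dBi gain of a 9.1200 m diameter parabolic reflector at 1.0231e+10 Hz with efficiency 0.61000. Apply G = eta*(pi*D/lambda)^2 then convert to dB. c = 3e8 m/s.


lambda = c / f = 3.0000e+08 / 1.0231e+10 = 0.02932265 m
G_linear = 0.61000 * (pi * 9.1200 / 0.02932265)^2 = 582388.5
G_dBi = 10 * log10(582388.5) = 57.65 dBi

57.65 dBi


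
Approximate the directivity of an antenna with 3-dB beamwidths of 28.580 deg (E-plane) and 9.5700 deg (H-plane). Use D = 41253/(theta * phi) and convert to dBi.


D_linear = 41253 / (28.580 * 9.5700) = 150.8278
D_dBi = 10 * log10(150.8278) = 21.78 dBi

21.78 dBi


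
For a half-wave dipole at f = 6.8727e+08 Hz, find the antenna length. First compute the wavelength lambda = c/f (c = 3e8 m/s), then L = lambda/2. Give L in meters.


lambda = c / f = 3.0000e+08 / 6.8727e+08 = 0.4365097 m
L = lambda / 2 = 0.4365097 / 2 = 0.2183 m

0.2183 m


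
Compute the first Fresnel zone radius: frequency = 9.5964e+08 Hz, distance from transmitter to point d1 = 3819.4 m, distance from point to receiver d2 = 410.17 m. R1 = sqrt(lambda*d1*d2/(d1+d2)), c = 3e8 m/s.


lambda = c / f = 3.0000e+08 / 9.5964e+08 = 0.3126172 m
R1 = sqrt(0.3126172 * 3819.4 * 410.17 / (3819.4 + 410.17)) = 10.76 m

10.76 m


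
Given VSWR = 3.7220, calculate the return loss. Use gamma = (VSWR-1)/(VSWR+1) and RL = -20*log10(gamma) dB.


gamma = (3.7220 - 1) / (3.7220 + 1) = 0.5764507
RL = -20 * log10(0.5764507) = 4.785 dB

4.785 dB


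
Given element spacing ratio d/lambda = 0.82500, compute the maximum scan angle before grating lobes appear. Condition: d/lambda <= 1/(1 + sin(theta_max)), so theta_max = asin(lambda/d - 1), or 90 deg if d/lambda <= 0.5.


lambda/d - 1 = 1/0.82500 - 1 = 0.2121212
theta_max = asin(0.2121212) = 12.25 deg

12.25 deg


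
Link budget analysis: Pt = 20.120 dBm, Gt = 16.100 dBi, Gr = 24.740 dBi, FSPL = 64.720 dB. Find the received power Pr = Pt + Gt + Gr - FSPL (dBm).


Pr = 20.120 + 16.100 + 24.740 - 64.720 = -3.76 dBm

-3.76 dBm


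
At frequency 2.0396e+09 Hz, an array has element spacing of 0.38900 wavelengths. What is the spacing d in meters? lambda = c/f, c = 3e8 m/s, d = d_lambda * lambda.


lambda = c / f = 3.0000e+08 / 2.0396e+09 = 0.1470877 m
d = 0.38900 * 0.1470877 = 0.05722 m

0.05722 m


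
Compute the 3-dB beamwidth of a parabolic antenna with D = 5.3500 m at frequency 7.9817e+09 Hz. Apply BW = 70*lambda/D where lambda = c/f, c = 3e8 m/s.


lambda = c / f = 3.0000e+08 / 7.9817e+09 = 0.03758598 m
BW = 70 * 0.03758598 / 5.3500 = 0.4918 deg

0.4918 deg


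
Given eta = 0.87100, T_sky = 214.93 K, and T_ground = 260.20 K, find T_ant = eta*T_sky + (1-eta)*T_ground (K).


T_ant = 0.87100 * 214.93 + (1 - 0.87100) * 260.20 = 220.8 K

220.8 K


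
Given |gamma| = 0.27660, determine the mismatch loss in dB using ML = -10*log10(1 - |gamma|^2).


ML = -10 * log10(1 - 0.27660^2) = -10 * log10(0.92349244) = 0.3457 dB

0.3457 dB


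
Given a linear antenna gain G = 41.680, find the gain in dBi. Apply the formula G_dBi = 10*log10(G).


G_dBi = 10 * log10(41.680) = 16.20 dBi

16.20 dBi


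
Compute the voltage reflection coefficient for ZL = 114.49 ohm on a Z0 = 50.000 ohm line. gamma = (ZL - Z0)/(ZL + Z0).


gamma = (114.49 - 50.000) / (114.49 + 50.000) = 0.3921

0.3921
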